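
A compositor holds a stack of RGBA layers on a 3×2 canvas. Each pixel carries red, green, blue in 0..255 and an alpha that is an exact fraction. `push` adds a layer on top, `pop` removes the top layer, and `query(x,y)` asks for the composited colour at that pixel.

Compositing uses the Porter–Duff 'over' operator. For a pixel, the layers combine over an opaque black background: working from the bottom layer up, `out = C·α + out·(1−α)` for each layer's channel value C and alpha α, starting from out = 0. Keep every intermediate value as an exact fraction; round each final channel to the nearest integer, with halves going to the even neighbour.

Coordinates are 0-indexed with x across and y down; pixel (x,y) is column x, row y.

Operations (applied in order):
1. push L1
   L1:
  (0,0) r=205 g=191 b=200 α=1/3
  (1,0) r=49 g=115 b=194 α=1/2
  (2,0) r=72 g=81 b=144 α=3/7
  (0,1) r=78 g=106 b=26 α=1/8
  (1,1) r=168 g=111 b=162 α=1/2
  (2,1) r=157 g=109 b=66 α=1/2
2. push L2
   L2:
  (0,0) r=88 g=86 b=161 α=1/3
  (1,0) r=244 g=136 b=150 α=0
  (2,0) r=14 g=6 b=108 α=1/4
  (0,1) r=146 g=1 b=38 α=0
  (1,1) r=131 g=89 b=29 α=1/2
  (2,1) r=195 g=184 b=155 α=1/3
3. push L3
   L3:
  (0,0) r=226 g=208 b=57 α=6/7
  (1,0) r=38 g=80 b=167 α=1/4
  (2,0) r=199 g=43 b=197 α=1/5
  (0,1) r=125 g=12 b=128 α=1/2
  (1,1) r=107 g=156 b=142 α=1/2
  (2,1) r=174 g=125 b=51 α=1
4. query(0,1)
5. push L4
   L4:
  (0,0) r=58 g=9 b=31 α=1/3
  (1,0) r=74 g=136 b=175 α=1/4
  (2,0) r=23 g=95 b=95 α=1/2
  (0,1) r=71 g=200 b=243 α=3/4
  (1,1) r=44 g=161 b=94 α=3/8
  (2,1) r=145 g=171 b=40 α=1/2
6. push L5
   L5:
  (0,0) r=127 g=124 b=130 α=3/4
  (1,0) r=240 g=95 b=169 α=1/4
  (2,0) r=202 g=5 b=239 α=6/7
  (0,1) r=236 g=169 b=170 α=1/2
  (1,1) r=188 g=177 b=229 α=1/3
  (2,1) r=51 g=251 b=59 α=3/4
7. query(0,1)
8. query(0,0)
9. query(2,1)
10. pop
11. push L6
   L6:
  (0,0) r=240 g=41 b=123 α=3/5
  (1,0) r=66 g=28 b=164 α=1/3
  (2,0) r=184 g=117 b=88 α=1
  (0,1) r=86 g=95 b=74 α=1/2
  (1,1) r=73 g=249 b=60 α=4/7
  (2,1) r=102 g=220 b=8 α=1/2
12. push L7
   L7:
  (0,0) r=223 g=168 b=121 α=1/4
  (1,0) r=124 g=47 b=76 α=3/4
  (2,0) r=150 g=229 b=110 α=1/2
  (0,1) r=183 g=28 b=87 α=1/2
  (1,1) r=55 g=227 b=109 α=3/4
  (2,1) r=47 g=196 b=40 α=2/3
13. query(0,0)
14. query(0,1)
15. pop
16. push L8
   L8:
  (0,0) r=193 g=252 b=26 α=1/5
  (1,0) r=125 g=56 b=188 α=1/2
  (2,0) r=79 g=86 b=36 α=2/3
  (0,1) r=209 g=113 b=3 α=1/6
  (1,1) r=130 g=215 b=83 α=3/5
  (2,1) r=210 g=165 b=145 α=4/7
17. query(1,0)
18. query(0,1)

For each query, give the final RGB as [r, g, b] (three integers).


at x=0,y=1 over L1,L2,L3:
+L1 (α=1/8) → [39/4, 53/4, 13/4]
+L2 (α=0) → [39/4, 53/4, 13/4]
+L3 (α=1/2) → [539/8, 101/8, 525/8]
= [67, 13, 66]

(0,1) stack=L1,L2,L3,L4,L5; from [0,0,0]:
L1 α=1/8: [39/4, 53/4, 13/4]
L2 α=0: [39/4, 53/4, 13/4]
L3 α=1/2: [539/8, 101/8, 525/8]
L4 α=3/4: [2243/32, 4901/32, 6357/32]
L5 α=1/2: [9795/64, 10309/64, 11797/64]
rounded: [153, 161, 184]

(0,0) stack=L1,L2,L3,L4,L5; from [0,0,0]:
+L1 (α=1/3) → [205/3, 191/3, 200/3]
+L2 (α=1/3) → [674/9, 640/9, 883/9]
+L3 (α=6/7) → [12878/63, 1696/9, 3961/63]
+L4 (α=1/3) → [29410/189, 3473/27, 9875/189]
+L5 (α=3/4) → [101419/756, 13517/108, 83585/756]
rounded: [134, 125, 111]

query (2,1) [L1,L2,L3,L4,L5] — begin 0,0,0
after L1 α=1/2: [157/2, 109/2, 33]
after L2 α=1/3: [352/3, 293/3, 221/3]
after L3 α=1: [174, 125, 51]
after L4 α=1/2: [319/2, 148, 91/2]
after L5 α=3/4: [625/8, 901/4, 445/8]
→ [78, 225, 56]

at x=0,y=0 over L1,L2,L3,L4,L6,L7:
L1 α=1/3: [205/3, 191/3, 200/3]
L2 α=1/3: [674/9, 640/9, 883/9]
L3 α=6/7: [12878/63, 1696/9, 3961/63]
L4 α=1/3: [29410/189, 3473/27, 9875/189]
L6 α=3/5: [38980/189, 10267/135, 89491/945]
L7 α=1/4: [53029/252, 17827/180, 63803/630]
= [210, 99, 101]

(0,1) stack=L1,L2,L3,L4,L6,L7; from [0,0,0]:
after L1 α=1/8: [39/4, 53/4, 13/4]
after L2 α=0: [39/4, 53/4, 13/4]
after L3 α=1/2: [539/8, 101/8, 525/8]
after L4 α=3/4: [2243/32, 4901/32, 6357/32]
after L6 α=1/2: [4995/64, 7941/64, 8725/64]
after L7 α=1/2: [16707/128, 9733/128, 14293/128]
→ [131, 76, 112]

(1,0) stack=L1,L2,L3,L4,L6,L8; from [0,0,0]:
L1 α=1/2: [49/2, 115/2, 97]
L2 α=0: [49/2, 115/2, 97]
L3 α=1/4: [223/8, 505/8, 229/2]
L4 α=1/4: [1261/32, 2603/32, 1037/8]
L6 α=1/3: [2317/48, 1017/16, 1693/12]
L8 α=1/2: [8317/96, 1913/32, 3949/24]
rounded: [87, 60, 165]

at x=0,y=1 over L1,L2,L3,L4,L6,L8:
L1 α=1/8: [39/4, 53/4, 13/4]
L2 α=0: [39/4, 53/4, 13/4]
L3 α=1/2: [539/8, 101/8, 525/8]
L4 α=3/4: [2243/32, 4901/32, 6357/32]
L6 α=1/2: [4995/64, 7941/64, 8725/64]
L8 α=1/6: [38351/384, 46937/384, 43817/384]
= [100, 122, 114]


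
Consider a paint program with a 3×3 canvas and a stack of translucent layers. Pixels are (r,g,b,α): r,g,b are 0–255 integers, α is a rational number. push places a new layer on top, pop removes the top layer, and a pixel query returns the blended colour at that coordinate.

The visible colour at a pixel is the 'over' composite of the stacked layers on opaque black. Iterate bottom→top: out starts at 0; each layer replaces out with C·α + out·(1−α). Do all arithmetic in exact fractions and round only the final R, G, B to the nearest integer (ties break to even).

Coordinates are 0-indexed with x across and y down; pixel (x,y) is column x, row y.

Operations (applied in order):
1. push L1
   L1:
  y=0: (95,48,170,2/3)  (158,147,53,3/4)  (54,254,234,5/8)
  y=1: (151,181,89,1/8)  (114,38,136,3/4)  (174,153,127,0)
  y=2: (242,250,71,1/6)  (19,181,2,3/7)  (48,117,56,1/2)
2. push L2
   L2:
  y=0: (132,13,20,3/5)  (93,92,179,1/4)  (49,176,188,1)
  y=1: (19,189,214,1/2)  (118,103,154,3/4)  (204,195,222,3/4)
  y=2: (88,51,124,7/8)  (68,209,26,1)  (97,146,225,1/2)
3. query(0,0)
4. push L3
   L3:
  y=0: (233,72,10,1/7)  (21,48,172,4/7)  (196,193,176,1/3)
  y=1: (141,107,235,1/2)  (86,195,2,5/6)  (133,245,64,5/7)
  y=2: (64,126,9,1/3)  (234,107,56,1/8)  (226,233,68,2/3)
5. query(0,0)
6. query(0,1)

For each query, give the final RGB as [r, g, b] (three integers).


query (0,0) [L1,L2] — begin 0,0,0
+L1 (α=2/3) → [190/3, 32, 340/3]
+L2 (α=3/5) → [1568/15, 103/5, 172/3]
→ [105, 21, 57]

(0,0) stack=L1,L2,L3; from [0,0,0]:
after L1 α=2/3: [190/3, 32, 340/3]
after L2 α=3/5: [1568/15, 103/5, 172/3]
after L3 α=1/7: [4301/35, 978/35, 354/7]
= [123, 28, 51]

(0,1) stack=L1,L2,L3; from [0,0,0]:
L1 α=1/8: [151/8, 181/8, 89/8]
L2 α=1/2: [303/16, 1693/16, 1801/16]
L3 α=1/2: [2559/32, 3405/32, 5561/32]
→ [80, 106, 174]


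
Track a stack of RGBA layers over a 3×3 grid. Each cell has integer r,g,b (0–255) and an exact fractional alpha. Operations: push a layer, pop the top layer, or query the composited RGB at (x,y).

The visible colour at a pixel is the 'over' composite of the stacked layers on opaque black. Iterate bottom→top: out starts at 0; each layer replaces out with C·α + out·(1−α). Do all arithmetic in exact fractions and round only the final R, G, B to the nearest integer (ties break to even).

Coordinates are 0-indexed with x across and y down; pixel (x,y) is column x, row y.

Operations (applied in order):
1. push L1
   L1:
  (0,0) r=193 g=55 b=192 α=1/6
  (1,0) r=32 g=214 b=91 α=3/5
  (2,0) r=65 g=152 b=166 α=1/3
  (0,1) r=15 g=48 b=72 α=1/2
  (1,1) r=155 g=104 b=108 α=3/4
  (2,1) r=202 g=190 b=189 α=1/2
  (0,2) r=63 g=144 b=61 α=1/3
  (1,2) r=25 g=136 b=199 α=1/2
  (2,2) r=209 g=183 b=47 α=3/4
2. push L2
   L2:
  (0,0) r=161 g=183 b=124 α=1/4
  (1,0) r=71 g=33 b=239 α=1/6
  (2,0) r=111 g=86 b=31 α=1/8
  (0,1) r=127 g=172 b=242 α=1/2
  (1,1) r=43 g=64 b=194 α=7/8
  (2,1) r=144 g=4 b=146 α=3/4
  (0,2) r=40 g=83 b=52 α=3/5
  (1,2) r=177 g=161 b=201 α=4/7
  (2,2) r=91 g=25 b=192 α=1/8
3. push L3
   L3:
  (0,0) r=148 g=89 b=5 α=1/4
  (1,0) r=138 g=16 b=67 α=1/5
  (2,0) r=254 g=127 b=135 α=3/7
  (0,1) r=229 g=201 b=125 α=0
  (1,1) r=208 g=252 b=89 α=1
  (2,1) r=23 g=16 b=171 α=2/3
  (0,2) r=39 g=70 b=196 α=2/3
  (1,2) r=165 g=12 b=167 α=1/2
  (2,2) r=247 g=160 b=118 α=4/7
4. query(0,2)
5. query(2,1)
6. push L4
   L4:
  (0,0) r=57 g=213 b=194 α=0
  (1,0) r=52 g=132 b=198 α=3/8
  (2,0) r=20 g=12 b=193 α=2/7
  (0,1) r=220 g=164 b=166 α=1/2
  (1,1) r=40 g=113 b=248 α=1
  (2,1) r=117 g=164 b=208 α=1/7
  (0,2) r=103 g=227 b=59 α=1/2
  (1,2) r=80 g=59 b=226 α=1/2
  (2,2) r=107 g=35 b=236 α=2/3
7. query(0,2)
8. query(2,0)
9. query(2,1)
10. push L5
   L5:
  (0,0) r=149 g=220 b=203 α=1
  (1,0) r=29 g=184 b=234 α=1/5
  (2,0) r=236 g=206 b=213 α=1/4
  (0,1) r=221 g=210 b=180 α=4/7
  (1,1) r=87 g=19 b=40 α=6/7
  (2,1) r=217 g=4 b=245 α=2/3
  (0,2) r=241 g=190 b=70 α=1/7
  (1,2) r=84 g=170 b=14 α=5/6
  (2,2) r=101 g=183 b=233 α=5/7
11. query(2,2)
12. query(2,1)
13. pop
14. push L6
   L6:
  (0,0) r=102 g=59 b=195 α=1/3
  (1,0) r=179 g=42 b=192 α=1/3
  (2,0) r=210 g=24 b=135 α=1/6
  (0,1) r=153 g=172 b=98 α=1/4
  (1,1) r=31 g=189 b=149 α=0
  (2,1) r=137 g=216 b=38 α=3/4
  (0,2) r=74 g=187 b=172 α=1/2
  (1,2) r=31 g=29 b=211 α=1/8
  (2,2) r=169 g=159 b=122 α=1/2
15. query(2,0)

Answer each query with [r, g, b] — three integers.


at x=0,y=2 over L1,L2,L3:
after L1 α=1/3: [21, 48, 61/3]
after L2 α=3/5: [162/5, 69, 118/3]
after L3 α=2/3: [184/5, 209/3, 1294/9]
= [37, 70, 144]

query (2,1) [L1,L2,L3] — begin 0,0,0
+L1 (α=1/2) → [101, 95, 189/2]
+L2 (α=3/4) → [533/4, 107/4, 1065/8]
+L3 (α=2/3) → [239/4, 235/12, 1267/8]
= [60, 20, 158]

query (0,2) [L1,L2,L3,L4] — begin 0,0,0
+L1 (α=1/3) → [21, 48, 61/3]
+L2 (α=3/5) → [162/5, 69, 118/3]
+L3 (α=2/3) → [184/5, 209/3, 1294/9]
+L4 (α=1/2) → [699/10, 445/3, 1825/18]
= [70, 148, 101]

query (2,0) [L1,L2,L3,L4] — begin 0,0,0
after L1 α=1/3: [65/3, 152/3, 166/3]
after L2 α=1/8: [197/6, 661/12, 1255/24]
after L3 α=3/7: [2680/21, 1804/21, 3685/42]
after L4 α=2/7: [14240/147, 9524/147, 34637/294]
rounded: [97, 65, 118]

query (2,1) [L1,L2,L3,L4] — begin 0,0,0
after L1 α=1/2: [101, 95, 189/2]
after L2 α=3/4: [533/4, 107/4, 1065/8]
after L3 α=2/3: [239/4, 235/12, 1267/8]
after L4 α=1/7: [951/14, 563/14, 4633/28]
→ [68, 40, 165]

query (2,2) [L1,L2,L3,L4,L5] — begin 0,0,0
after L1 α=3/4: [627/4, 549/4, 141/4]
after L2 α=1/8: [4753/32, 3943/32, 1755/32]
after L3 α=4/7: [45875/224, 32309/224, 20369/224]
after L4 α=2/3: [93811/672, 47989/672, 126097/672]
after L5 α=5/7: [263491/2352, 355429/2352, 517537/2352]
→ [112, 151, 220]

query (2,1) [L1,L2,L3,L4,L5] — begin 0,0,0
after L1 α=1/2: [101, 95, 189/2]
after L2 α=3/4: [533/4, 107/4, 1065/8]
after L3 α=2/3: [239/4, 235/12, 1267/8]
after L4 α=1/7: [951/14, 563/14, 4633/28]
after L5 α=2/3: [7027/42, 225/14, 18353/84]
= [167, 16, 218]

query (2,0) [L1,L2,L3,L4,L6] — begin 0,0,0
after L1 α=1/3: [65/3, 152/3, 166/3]
after L2 α=1/8: [197/6, 661/12, 1255/24]
after L3 α=3/7: [2680/21, 1804/21, 3685/42]
after L4 α=2/7: [14240/147, 9524/147, 34637/294]
after L6 α=1/6: [51035/441, 25574/441, 212875/1764]
= [116, 58, 121]


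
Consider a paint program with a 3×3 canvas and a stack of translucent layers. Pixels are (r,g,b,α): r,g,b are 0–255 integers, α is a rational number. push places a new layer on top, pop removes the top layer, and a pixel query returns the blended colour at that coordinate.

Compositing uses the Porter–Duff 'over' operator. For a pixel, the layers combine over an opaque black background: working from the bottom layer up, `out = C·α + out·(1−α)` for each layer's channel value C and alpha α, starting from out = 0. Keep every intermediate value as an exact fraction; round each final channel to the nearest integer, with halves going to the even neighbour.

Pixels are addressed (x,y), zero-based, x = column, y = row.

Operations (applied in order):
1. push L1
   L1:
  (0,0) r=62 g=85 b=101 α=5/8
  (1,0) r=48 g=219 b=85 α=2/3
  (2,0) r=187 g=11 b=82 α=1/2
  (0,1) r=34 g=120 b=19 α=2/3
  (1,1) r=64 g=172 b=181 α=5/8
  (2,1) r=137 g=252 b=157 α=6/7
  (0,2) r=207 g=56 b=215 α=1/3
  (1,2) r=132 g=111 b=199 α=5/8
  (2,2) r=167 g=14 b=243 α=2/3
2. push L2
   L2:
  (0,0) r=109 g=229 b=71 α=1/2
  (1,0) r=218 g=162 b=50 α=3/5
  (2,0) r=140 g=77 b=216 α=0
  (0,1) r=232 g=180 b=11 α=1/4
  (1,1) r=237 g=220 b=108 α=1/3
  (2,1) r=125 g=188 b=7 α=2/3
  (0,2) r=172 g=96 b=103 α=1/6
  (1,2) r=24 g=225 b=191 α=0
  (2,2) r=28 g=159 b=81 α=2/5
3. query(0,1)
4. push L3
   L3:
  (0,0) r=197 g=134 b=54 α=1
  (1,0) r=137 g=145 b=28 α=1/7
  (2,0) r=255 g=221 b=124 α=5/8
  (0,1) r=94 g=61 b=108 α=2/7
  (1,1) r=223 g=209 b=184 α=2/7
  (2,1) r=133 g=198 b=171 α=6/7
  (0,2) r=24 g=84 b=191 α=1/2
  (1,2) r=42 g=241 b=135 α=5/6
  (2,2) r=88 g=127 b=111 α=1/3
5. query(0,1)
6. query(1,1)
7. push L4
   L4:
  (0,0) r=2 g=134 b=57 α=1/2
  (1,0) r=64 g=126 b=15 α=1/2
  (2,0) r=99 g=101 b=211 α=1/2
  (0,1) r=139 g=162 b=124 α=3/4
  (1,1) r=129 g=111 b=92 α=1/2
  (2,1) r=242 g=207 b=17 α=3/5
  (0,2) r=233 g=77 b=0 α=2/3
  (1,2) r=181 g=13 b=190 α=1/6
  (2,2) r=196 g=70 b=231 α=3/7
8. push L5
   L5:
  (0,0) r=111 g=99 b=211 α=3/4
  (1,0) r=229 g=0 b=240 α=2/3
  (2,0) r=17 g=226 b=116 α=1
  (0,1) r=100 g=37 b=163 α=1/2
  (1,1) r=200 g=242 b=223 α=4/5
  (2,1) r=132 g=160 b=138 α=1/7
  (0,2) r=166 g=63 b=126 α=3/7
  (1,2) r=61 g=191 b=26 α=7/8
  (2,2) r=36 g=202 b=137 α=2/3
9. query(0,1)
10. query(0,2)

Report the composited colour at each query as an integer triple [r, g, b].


at x=0,y=1 over L1,L2:
L1 α=2/3: [68/3, 80, 38/3]
L2 α=1/4: [75, 105, 49/4]
= [75, 105, 12]

(0,1) stack=L1,L2,L3; from [0,0,0]:
L1 α=2/3: [68/3, 80, 38/3]
L2 α=1/4: [75, 105, 49/4]
L3 α=2/7: [563/7, 647/7, 1109/28]
= [80, 92, 40]

(1,1) stack=L1,L2,L3; from [0,0,0]:
+L1 (α=5/8) → [40, 215/2, 905/8]
+L2 (α=1/3) → [317/3, 145, 1337/12]
+L3 (α=2/7) → [2923/21, 1143/7, 11101/84]
rounded: [139, 163, 132]

query (0,1) [L1,L2,L3,L4,L5] — begin 0,0,0
+L1 (α=2/3) → [68/3, 80, 38/3]
+L2 (α=1/4) → [75, 105, 49/4]
+L3 (α=2/7) → [563/7, 647/7, 1109/28]
+L4 (α=3/4) → [1741/14, 4049/28, 11525/112]
+L5 (α=1/2) → [3141/28, 5085/56, 29781/224]
rounded: [112, 91, 133]

at x=0,y=2 over L1,L2,L3,L4,L5:
after L1 α=1/3: [69, 56/3, 215/3]
after L2 α=1/6: [517/6, 284/9, 692/9]
after L3 α=1/2: [661/12, 520/9, 2411/18]
after L4 α=2/3: [6253/36, 1906/27, 2411/54]
after L5 α=3/7: [10735/63, 12727/189, 15028/189]
= [170, 67, 80]


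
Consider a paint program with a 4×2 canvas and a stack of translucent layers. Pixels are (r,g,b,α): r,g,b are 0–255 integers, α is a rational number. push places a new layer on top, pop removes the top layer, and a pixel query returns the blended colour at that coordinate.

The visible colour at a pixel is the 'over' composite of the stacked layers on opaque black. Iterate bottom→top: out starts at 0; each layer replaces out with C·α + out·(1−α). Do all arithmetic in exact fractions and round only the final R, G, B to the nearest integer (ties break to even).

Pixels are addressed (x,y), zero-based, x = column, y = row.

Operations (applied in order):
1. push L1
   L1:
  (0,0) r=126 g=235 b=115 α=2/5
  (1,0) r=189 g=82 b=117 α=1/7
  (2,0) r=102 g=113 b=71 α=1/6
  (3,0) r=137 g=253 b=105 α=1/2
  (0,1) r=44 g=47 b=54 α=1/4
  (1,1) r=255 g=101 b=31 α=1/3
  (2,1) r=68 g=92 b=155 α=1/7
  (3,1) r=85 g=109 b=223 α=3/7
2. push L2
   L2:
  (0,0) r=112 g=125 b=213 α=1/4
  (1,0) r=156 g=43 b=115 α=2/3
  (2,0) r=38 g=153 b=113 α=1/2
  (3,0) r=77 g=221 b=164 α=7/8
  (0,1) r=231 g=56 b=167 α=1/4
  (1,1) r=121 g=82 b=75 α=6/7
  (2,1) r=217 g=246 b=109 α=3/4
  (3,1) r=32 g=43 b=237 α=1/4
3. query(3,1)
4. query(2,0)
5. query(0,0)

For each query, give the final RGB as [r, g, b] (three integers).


query (3,1) [L1,L2] — begin 0,0,0
+L1 (α=3/7) → [255/7, 327/7, 669/7]
+L2 (α=1/4) → [989/28, 641/14, 1833/14]
= [35, 46, 131]

(2,0) stack=L1,L2; from [0,0,0]:
L1 α=1/6: [17, 113/6, 71/6]
L2 α=1/2: [55/2, 1031/12, 749/12]
= [28, 86, 62]

(0,0) stack=L1,L2; from [0,0,0]:
after L1 α=2/5: [252/5, 94, 46]
after L2 α=1/4: [329/5, 407/4, 351/4]
→ [66, 102, 88]


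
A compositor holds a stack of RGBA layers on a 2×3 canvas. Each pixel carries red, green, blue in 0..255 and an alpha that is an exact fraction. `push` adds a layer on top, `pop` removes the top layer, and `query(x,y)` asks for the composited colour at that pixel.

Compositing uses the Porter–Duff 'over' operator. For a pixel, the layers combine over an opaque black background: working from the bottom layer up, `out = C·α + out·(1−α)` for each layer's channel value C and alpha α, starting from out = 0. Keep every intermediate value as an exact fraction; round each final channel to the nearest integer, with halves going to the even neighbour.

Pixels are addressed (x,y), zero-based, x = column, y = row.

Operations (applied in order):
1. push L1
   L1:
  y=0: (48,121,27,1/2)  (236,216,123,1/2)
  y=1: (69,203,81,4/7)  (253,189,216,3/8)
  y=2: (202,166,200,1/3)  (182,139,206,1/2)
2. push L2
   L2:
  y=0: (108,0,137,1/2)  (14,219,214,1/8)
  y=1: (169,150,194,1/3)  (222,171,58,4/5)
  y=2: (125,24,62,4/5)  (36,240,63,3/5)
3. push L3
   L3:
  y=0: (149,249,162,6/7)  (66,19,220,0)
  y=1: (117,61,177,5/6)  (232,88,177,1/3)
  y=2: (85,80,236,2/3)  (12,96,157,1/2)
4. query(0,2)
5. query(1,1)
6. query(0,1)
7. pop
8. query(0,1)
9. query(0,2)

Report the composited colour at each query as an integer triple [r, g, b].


at x=0,y=2 over L1,L2,L3:
after L1 α=1/3: [202/3, 166/3, 200/3]
after L2 α=4/5: [1702/15, 454/15, 944/15]
after L3 α=2/3: [4252/45, 2854/45, 8024/45]
rounded: [94, 63, 178]

(1,1) stack=L1,L2,L3; from [0,0,0]:
+L1 (α=3/8) → [759/8, 567/8, 81]
+L2 (α=4/5) → [7863/40, 6039/40, 313/5]
+L3 (α=1/3) → [12503/60, 7799/60, 1511/15]
→ [208, 130, 101]

at x=0,y=1 over L1,L2,L3:
L1 α=4/7: [276/7, 116, 324/7]
L2 α=1/3: [1735/21, 382/3, 2006/21]
L3 α=5/6: [7010/63, 1297/18, 20591/126]
rounded: [111, 72, 163]

at x=0,y=1 over L1,L2:
+L1 (α=4/7) → [276/7, 116, 324/7]
+L2 (α=1/3) → [1735/21, 382/3, 2006/21]
rounded: [83, 127, 96]

query (0,2) [L1,L2] — begin 0,0,0
L1 α=1/3: [202/3, 166/3, 200/3]
L2 α=4/5: [1702/15, 454/15, 944/15]
= [113, 30, 63]


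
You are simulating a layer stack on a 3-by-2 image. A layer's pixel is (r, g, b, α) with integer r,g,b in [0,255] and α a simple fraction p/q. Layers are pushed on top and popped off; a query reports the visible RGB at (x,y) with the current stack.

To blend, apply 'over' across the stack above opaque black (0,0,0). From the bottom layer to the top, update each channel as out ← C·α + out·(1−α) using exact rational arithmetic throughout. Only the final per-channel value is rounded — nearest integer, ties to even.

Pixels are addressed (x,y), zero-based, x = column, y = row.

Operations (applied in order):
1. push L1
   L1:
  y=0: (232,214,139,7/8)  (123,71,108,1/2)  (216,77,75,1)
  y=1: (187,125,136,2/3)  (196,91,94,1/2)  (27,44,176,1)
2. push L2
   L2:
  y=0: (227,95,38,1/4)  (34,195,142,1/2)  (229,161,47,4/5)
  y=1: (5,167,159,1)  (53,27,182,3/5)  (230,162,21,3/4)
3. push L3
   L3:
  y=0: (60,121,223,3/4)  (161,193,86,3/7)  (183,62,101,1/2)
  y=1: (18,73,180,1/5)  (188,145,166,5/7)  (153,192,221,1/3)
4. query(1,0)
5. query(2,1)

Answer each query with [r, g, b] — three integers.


(1,0) stack=L1,L2,L3; from [0,0,0]:
+L1 (α=1/2) → [123/2, 71/2, 54]
+L2 (α=1/2) → [191/4, 461/4, 98]
+L3 (α=3/7) → [674/7, 1040/7, 650/7]
rounded: [96, 149, 93]

(2,1) stack=L1,L2,L3; from [0,0,0]:
L1 α=1: [27, 44, 176]
L2 α=3/4: [717/4, 265/2, 239/4]
L3 α=1/3: [341/2, 457/3, 227/2]
→ [170, 152, 114]


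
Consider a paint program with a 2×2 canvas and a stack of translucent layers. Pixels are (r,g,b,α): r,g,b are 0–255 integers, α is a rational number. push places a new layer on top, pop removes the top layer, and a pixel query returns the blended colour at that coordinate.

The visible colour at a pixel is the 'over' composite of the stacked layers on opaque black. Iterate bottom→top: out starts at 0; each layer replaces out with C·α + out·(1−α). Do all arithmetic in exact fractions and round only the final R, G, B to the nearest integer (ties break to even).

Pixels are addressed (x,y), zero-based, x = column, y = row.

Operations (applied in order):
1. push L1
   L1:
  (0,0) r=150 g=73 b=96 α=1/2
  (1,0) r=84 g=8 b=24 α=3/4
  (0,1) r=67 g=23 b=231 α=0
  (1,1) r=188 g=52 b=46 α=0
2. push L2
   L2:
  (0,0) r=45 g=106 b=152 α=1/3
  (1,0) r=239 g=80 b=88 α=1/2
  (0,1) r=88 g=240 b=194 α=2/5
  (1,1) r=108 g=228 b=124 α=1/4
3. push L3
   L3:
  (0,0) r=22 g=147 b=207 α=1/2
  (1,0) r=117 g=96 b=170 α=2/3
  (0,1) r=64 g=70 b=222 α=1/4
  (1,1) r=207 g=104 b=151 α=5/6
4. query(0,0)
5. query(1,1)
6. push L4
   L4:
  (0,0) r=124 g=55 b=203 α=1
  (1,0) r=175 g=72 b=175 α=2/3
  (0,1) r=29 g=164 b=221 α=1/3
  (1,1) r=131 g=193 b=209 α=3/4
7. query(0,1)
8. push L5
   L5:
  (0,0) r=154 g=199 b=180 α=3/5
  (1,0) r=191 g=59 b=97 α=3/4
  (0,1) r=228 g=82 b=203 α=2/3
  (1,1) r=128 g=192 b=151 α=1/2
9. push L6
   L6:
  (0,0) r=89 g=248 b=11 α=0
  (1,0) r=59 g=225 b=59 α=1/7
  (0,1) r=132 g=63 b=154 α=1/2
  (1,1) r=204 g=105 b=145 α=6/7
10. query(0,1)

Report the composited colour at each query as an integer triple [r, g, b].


(0,0) stack=L1,L2,L3; from [0,0,0]:
+L1 (α=1/2) → [75, 73/2, 48]
+L2 (α=1/3) → [65, 179/3, 248/3]
+L3 (α=1/2) → [87/2, 310/3, 869/6]
→ [44, 103, 145]

(1,1) stack=L1,L2,L3; from [0,0,0]:
L1 α=0: [0, 0, 0]
L2 α=1/4: [27, 57, 31]
L3 α=5/6: [177, 577/6, 131]
rounded: [177, 96, 131]

at x=0,y=1 over L1,L2,L3,L4:
+L1 (α=0) → [0, 0, 0]
+L2 (α=2/5) → [176/5, 96, 388/5]
+L3 (α=1/4) → [212/5, 179/2, 1137/10]
+L4 (α=1/3) → [569/15, 343/3, 2242/15]
= [38, 114, 149]

(0,1) stack=L1,L2,L3,L4,L5,L6; from [0,0,0]:
L1 α=0: [0, 0, 0]
L2 α=2/5: [176/5, 96, 388/5]
L3 α=1/4: [212/5, 179/2, 1137/10]
L4 α=1/3: [569/15, 343/3, 2242/15]
L5 α=2/3: [7409/45, 835/9, 8332/45]
L6 α=1/2: [13349/90, 701/9, 7631/45]
rounded: [148, 78, 170]


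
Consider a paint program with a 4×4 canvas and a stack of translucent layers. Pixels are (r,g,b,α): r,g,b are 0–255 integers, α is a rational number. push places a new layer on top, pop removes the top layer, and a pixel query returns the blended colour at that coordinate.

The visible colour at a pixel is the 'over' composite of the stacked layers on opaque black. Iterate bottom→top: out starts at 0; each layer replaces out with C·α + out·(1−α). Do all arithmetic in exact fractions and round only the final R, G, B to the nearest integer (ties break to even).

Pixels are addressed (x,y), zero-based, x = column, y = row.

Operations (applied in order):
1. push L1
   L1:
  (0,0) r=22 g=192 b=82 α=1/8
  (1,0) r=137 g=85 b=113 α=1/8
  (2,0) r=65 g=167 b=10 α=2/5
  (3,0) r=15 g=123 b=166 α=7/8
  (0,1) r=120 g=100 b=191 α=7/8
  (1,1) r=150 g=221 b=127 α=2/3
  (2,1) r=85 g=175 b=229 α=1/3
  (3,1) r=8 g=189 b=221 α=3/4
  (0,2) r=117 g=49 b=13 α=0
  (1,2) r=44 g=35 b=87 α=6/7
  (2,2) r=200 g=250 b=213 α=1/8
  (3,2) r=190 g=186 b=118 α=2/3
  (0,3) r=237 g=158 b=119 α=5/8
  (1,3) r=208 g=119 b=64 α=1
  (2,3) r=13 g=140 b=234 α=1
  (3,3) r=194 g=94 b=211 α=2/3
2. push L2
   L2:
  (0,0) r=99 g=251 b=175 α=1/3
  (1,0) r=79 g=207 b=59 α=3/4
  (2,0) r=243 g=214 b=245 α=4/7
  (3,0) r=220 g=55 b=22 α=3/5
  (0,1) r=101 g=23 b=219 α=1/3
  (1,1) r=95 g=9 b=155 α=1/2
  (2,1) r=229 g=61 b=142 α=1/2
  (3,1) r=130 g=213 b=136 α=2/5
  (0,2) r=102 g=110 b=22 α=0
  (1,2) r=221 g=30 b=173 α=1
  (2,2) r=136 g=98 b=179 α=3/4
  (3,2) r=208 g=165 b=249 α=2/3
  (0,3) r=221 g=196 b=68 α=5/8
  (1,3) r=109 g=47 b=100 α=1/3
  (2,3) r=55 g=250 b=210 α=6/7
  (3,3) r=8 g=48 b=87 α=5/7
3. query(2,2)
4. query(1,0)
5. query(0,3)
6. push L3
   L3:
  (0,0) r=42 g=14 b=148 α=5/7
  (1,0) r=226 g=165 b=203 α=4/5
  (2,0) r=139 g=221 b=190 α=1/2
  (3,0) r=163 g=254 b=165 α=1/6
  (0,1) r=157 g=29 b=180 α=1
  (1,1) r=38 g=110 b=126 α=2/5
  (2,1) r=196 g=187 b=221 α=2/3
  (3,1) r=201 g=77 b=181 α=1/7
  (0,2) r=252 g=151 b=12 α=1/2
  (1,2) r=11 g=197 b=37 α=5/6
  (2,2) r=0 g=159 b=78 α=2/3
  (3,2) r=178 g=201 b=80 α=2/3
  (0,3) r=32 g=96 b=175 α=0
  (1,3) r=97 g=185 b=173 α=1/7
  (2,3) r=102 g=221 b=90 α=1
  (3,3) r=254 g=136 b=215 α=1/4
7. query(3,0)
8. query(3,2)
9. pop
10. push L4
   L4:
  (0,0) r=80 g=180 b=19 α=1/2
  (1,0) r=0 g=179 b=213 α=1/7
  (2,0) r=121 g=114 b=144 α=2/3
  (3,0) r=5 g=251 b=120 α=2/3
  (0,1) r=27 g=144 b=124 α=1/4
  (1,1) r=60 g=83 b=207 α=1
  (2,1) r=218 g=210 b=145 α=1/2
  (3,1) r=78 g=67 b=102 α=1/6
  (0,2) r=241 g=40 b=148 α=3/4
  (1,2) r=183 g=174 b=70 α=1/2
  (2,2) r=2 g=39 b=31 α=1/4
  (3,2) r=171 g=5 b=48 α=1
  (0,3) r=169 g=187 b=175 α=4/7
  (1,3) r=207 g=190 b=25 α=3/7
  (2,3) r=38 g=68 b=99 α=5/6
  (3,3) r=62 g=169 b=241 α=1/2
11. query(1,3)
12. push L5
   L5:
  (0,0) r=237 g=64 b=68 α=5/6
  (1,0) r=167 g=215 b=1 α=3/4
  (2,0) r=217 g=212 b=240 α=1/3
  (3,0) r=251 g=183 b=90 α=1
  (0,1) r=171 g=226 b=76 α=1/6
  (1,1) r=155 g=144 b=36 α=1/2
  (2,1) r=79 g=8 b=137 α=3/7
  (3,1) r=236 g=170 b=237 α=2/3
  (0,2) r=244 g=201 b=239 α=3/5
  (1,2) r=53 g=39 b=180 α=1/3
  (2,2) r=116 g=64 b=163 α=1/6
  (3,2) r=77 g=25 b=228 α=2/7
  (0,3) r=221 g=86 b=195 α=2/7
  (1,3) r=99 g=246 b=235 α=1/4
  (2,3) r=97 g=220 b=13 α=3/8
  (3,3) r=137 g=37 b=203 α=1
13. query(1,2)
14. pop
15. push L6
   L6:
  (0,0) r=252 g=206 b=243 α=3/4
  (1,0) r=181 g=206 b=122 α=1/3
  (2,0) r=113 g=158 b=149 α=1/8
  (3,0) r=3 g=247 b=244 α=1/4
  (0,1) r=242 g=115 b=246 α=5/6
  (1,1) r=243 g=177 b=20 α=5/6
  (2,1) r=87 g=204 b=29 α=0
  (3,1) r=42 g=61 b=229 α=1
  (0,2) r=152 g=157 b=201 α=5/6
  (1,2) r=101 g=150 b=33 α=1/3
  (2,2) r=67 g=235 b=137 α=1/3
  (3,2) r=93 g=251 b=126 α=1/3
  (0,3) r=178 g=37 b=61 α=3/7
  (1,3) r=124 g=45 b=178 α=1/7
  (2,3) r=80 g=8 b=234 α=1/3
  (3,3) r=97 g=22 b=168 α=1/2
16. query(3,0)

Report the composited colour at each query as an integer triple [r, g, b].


at x=2,y=2 over L1,L2:
+L1 (α=1/8) → [25, 125/4, 213/8]
+L2 (α=3/4) → [433/4, 1301/16, 4509/32]
rounded: [108, 81, 141]

query (1,0) [L1,L2] — begin 0,0,0
+L1 (α=1/8) → [137/8, 85/8, 113/8]
+L2 (α=3/4) → [2033/32, 5053/32, 1529/32]
rounded: [64, 158, 48]

query (0,3) [L1,L2] — begin 0,0,0
after L1 α=5/8: [1185/8, 395/4, 595/8]
after L2 α=5/8: [12395/64, 5105/32, 4505/64]
→ [194, 160, 70]

(3,0) stack=L1,L2,L3; from [0,0,0]:
+L1 (α=7/8) → [105/8, 861/8, 581/4]
+L2 (α=3/5) → [549/4, 1521/20, 713/10]
+L3 (α=1/6) → [3397/24, 2537/24, 1043/12]
→ [142, 106, 87]

at x=3,y=2 over L1,L2,L3:
after L1 α=2/3: [380/3, 124, 236/3]
after L2 α=2/3: [1628/9, 454/3, 1730/9]
after L3 α=2/3: [4832/27, 1660/9, 3170/27]
→ [179, 184, 117]

(1,3) stack=L1,L2,L4; from [0,0,0]:
L1 α=1: [208, 119, 64]
L2 α=1/3: [175, 95, 76]
L4 α=3/7: [1321/7, 950/7, 379/7]
= [189, 136, 54]

query (1,2) [L1,L2,L4,L5] — begin 0,0,0
L1 α=6/7: [264/7, 30, 522/7]
L2 α=1: [221, 30, 173]
L4 α=1/2: [202, 102, 243/2]
L5 α=1/3: [457/3, 81, 141]
= [152, 81, 141]

at x=3,y=0 over L1,L2,L4,L6:
+L1 (α=7/8) → [105/8, 861/8, 581/4]
+L2 (α=3/5) → [549/4, 1521/20, 713/10]
+L4 (α=2/3) → [589/12, 11561/60, 3113/30]
+L6 (α=1/4) → [601/16, 16501/80, 5553/40]
rounded: [38, 206, 139]


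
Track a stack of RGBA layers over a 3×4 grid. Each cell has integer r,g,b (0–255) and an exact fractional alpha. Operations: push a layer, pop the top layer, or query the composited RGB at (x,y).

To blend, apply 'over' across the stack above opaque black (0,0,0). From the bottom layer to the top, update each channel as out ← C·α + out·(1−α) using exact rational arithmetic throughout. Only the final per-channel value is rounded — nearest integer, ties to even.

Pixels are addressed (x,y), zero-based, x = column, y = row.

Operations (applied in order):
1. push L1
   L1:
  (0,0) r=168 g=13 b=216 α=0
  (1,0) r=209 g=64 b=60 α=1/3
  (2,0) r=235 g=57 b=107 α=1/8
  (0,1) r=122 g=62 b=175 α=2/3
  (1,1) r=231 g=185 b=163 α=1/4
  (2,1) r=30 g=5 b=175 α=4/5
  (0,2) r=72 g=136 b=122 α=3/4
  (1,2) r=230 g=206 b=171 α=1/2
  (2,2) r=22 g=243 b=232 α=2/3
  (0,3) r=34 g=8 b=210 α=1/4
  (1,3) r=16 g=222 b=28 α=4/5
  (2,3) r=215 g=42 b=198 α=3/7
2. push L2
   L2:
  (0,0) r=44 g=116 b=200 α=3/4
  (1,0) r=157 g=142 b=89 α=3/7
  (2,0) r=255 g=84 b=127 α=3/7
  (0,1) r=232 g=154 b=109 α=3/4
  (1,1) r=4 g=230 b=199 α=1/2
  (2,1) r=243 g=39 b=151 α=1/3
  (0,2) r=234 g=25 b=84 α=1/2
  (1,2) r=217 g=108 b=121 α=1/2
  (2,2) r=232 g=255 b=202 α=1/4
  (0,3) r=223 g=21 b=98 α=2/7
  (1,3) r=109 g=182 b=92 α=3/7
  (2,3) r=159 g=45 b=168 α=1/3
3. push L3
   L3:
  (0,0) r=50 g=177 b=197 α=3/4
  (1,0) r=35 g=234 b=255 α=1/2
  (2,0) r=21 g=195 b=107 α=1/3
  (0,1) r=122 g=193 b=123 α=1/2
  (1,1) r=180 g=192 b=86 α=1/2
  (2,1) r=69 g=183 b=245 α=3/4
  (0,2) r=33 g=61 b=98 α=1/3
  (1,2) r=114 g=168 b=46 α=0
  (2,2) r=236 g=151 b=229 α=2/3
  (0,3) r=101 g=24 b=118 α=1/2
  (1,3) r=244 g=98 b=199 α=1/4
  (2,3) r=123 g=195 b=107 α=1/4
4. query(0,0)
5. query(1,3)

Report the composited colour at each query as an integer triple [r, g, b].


at x=0,y=0 over L1,L2,L3:
after L1 α=0: [0, 0, 0]
after L2 α=3/4: [33, 87, 150]
after L3 α=3/4: [183/4, 309/2, 741/4]
→ [46, 154, 185]

query (1,3) [L1,L2,L3] — begin 0,0,0
L1 α=4/5: [64/5, 888/5, 112/5]
L2 α=3/7: [1891/35, 6282/35, 1828/35]
L3 α=1/4: [14213/140, 5569/35, 12449/140]
→ [102, 159, 89]


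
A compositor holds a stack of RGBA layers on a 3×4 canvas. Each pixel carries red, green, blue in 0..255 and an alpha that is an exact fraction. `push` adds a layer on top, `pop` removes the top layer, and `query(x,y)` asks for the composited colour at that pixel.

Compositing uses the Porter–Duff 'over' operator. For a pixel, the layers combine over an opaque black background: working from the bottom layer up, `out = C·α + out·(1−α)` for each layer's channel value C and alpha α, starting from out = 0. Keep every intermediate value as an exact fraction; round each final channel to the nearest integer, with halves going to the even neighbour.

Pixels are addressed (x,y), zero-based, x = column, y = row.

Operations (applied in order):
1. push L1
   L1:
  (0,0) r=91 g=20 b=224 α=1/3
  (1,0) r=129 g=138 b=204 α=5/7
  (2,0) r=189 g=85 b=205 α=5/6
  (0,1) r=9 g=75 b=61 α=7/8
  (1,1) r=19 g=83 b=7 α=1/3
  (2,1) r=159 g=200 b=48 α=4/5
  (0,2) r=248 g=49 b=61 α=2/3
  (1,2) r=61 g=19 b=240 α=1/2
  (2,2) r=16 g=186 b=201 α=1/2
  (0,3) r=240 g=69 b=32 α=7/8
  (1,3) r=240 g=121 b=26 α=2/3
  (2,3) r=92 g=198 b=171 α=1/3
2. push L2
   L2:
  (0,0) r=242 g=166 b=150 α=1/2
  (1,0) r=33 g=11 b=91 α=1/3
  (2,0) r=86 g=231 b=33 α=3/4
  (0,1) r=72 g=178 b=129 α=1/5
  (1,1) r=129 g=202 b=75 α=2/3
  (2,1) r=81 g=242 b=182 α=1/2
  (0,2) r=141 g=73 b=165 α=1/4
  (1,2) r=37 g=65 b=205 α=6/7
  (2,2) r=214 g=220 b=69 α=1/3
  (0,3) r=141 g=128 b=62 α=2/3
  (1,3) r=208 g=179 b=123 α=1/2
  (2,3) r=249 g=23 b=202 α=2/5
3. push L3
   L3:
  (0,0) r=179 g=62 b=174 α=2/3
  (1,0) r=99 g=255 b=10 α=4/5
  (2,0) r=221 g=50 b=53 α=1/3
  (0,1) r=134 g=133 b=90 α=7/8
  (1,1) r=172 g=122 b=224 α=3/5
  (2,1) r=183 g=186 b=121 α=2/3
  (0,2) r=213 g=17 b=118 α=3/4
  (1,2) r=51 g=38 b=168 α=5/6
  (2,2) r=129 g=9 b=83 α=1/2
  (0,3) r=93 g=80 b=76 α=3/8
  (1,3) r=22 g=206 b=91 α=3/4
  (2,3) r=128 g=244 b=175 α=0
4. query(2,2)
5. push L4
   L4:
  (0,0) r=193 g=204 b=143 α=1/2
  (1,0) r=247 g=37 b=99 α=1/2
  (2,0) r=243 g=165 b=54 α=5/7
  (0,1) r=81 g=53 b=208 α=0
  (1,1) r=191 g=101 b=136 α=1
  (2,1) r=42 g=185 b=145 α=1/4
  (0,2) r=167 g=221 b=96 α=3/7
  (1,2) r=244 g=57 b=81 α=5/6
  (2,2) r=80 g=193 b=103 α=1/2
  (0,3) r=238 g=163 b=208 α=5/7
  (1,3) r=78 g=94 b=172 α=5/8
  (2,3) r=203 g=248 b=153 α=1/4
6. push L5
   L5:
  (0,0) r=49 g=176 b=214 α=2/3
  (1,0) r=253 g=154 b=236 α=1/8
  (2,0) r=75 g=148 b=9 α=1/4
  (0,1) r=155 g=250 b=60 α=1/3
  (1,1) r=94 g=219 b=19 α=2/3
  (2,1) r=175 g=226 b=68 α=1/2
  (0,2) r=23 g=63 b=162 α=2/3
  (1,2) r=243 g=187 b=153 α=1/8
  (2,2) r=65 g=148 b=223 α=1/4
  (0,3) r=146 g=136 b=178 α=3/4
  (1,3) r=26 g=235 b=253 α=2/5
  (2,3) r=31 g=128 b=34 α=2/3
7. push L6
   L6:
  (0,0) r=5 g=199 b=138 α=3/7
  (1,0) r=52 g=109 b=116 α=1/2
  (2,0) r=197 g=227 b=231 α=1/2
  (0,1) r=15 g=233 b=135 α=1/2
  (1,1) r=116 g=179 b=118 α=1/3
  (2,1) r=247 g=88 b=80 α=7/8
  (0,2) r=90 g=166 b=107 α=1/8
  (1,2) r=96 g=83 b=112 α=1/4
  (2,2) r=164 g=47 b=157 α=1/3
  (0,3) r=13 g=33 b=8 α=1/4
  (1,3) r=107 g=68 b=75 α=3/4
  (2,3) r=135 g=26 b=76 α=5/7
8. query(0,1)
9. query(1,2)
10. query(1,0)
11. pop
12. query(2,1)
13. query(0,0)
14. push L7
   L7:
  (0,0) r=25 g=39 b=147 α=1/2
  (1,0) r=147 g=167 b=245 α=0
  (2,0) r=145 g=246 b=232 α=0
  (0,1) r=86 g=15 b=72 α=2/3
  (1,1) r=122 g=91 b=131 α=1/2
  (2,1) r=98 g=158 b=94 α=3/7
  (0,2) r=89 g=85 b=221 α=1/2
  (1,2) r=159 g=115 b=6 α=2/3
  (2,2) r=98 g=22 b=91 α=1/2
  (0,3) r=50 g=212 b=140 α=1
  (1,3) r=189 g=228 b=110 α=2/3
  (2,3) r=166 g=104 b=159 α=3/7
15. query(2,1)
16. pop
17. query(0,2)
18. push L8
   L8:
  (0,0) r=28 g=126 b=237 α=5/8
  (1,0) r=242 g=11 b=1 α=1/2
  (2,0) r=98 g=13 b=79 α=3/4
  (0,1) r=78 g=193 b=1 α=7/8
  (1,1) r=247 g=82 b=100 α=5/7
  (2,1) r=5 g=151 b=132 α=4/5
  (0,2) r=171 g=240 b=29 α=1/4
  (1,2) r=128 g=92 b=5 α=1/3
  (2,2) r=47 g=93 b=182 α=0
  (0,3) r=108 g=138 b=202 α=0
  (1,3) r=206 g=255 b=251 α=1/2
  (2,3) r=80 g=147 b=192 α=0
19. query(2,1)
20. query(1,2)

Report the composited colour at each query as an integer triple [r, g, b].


at x=2,y=2 over L1,L2,L3:
after L1 α=1/2: [8, 93, 201/2]
after L2 α=1/3: [230/3, 406/3, 90]
after L3 α=1/2: [617/6, 433/6, 173/2]
→ [103, 72, 86]

(0,1) stack=L1,L2,L3,L4,L5,L6; from [0,0,0]:
+L1 (α=7/8) → [63/8, 525/8, 427/8]
+L2 (α=1/5) → [207/10, 881/10, 137/2]
+L3 (α=7/8) → [9587/80, 10191/80, 1397/16]
+L4 (α=0) → [9587/80, 10191/80, 1397/16]
+L5 (α=1/3) → [15787/120, 20191/120, 1877/24]
+L6 (α=1/2) → [17587/240, 48151/240, 5117/48]
= [73, 201, 107]

(1,2) stack=L1,L2,L3,L4,L5,L6; from [0,0,0]:
+L1 (α=1/2) → [61/2, 19/2, 120]
+L2 (α=6/7) → [505/14, 799/14, 1350/7]
+L3 (α=5/6) → [4075/84, 1153/28, 1205/7]
+L4 (α=5/6) → [106555/504, 9133/168, 2020/21]
+L5 (α=1/8) → [124051/576, 13621/192, 2479/24]
+L6 (α=1/4) → [142483/768, 18933/256, 3375/32]
= [186, 74, 105]

(1,0) stack=L1,L2,L3,L4,L5,L6; from [0,0,0]:
L1 α=5/7: [645/7, 690/7, 1020/7]
L2 α=1/3: [507/7, 1457/21, 2677/21]
L3 α=4/5: [3279/35, 22877/105, 3517/105]
L4 α=1/2: [5962/35, 13381/105, 6956/105]
L5 α=1/8: [7227/40, 15691/120, 1312/15]
L6 α=1/2: [9307/80, 28771/240, 1526/15]
rounded: [116, 120, 102]

query (2,1) [L1,L2,L3,L4,L5] — begin 0,0,0
L1 α=4/5: [636/5, 160, 192/5]
L2 α=1/2: [1041/10, 201, 551/5]
L3 α=2/3: [1567/10, 191, 587/5]
L4 α=1/4: [5121/40, 379/2, 1243/10]
L5 α=1/2: [12121/80, 831/4, 1923/20]
= [152, 208, 96]

at x=0,y=0 over L1,L2,L3,L4,L5:
L1 α=1/3: [91/3, 20/3, 224/3]
L2 α=1/2: [817/6, 259/3, 337/3]
L3 α=2/3: [2965/18, 631/9, 1381/9]
L4 α=1/2: [6439/36, 2467/18, 1334/9]
L5 α=2/3: [9967/108, 8803/54, 5186/27]
= [92, 163, 192]

(2,1) stack=L1,L2,L3,L4,L5,L7; from [0,0,0]:
+L1 (α=4/5) → [636/5, 160, 192/5]
+L2 (α=1/2) → [1041/10, 201, 551/5]
+L3 (α=2/3) → [1567/10, 191, 587/5]
+L4 (α=1/4) → [5121/40, 379/2, 1243/10]
+L5 (α=1/2) → [12121/80, 831/4, 1923/20]
+L7 (α=3/7) → [18001/140, 1305/7, 3333/35]
rounded: [129, 186, 95]

(0,2) stack=L1,L2,L3,L4,L5; from [0,0,0]:
+L1 (α=2/3) → [496/3, 98/3, 122/3]
+L2 (α=1/4) → [637/4, 171/4, 287/4]
+L3 (α=3/4) → [3193/16, 375/16, 1703/16]
+L4 (α=3/7) → [5197/28, 3027/28, 2855/28]
+L5 (α=2/3) → [6485/84, 2185/28, 11927/84]
→ [77, 78, 142]

(2,1) stack=L1,L2,L3,L4,L5,L8; from [0,0,0]:
L1 α=4/5: [636/5, 160, 192/5]
L2 α=1/2: [1041/10, 201, 551/5]
L3 α=2/3: [1567/10, 191, 587/5]
L4 α=1/4: [5121/40, 379/2, 1243/10]
L5 α=1/2: [12121/80, 831/4, 1923/20]
L8 α=4/5: [13721/400, 3247/20, 12483/100]
rounded: [34, 162, 125]

at x=1,y=2 over L1,L2,L3,L4,L5,L8:
L1 α=1/2: [61/2, 19/2, 120]
L2 α=6/7: [505/14, 799/14, 1350/7]
L3 α=5/6: [4075/84, 1153/28, 1205/7]
L4 α=5/6: [106555/504, 9133/168, 2020/21]
L5 α=1/8: [124051/576, 13621/192, 2479/24]
L8 α=1/3: [160915/864, 22453/288, 2539/36]
rounded: [186, 78, 71]


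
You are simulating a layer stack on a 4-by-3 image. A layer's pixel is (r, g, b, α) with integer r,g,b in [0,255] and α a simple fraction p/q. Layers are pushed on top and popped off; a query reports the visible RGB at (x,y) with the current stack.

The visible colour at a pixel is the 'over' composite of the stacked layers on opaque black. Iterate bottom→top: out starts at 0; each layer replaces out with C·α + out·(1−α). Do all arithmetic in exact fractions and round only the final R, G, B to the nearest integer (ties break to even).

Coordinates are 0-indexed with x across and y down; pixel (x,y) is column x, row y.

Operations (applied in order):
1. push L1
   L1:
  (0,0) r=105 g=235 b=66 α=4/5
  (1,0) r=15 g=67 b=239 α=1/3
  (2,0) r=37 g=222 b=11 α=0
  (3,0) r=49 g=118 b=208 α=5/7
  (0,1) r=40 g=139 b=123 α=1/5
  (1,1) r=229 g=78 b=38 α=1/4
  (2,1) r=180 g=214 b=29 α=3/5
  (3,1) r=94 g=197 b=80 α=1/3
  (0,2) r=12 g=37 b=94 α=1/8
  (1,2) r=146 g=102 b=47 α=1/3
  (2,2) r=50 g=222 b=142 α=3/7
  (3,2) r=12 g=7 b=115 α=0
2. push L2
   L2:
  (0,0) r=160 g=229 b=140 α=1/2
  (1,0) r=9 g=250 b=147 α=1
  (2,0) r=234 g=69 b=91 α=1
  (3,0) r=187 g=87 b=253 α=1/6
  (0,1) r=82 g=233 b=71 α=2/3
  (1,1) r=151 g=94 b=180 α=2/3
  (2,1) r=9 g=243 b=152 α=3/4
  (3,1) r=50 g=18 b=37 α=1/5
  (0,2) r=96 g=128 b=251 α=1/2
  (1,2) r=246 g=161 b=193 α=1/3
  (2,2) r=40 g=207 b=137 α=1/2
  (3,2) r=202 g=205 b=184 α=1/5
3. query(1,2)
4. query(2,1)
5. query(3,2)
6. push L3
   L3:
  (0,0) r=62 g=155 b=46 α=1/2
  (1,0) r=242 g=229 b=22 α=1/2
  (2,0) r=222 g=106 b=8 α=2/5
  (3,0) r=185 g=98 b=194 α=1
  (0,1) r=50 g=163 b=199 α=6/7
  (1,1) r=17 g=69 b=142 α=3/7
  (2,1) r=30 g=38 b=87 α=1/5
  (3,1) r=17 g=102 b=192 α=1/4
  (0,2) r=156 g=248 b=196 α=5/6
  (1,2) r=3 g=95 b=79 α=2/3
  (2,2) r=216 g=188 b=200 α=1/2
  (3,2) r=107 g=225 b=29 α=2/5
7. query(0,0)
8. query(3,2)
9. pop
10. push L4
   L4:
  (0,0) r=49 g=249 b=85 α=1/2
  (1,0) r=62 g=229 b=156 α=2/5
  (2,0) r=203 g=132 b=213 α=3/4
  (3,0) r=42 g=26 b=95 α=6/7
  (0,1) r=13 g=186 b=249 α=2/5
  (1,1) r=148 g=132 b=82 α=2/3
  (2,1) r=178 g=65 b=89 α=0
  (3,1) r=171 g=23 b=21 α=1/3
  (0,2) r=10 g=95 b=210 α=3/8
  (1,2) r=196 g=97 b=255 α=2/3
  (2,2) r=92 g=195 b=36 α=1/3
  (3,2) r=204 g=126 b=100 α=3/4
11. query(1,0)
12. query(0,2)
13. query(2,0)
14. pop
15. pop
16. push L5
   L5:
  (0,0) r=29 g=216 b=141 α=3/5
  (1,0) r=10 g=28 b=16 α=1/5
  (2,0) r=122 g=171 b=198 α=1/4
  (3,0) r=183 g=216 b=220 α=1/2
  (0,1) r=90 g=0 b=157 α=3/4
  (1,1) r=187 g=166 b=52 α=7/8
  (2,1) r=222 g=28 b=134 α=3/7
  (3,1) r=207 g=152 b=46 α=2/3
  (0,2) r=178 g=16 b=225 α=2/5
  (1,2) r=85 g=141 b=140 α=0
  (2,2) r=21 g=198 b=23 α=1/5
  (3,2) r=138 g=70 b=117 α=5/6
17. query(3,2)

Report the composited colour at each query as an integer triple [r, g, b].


at x=1,y=2 over L1,L2:
after L1 α=1/3: [146/3, 34, 47/3]
after L2 α=1/3: [1030/9, 229/3, 673/9]
rounded: [114, 76, 75]

query (2,1) [L1,L2] — begin 0,0,0
after L1 α=3/5: [108, 642/5, 87/5]
after L2 α=3/4: [135/4, 4287/20, 2367/20]
→ [34, 214, 118]

(3,2) stack=L1,L2; from [0,0,0]:
after L1 α=0: [0, 0, 0]
after L2 α=1/5: [202/5, 41, 184/5]
rounded: [40, 41, 37]

at x=0,y=0 over L1,L2,L3:
after L1 α=4/5: [84, 188, 264/5]
after L2 α=1/2: [122, 417/2, 482/5]
after L3 α=1/2: [92, 727/4, 356/5]
→ [92, 182, 71]

at x=3,y=2 over L1,L2,L3:
+L1 (α=0) → [0, 0, 0]
+L2 (α=1/5) → [202/5, 41, 184/5]
+L3 (α=2/5) → [1676/25, 573/5, 842/25]
rounded: [67, 115, 34]

query (1,0) [L1,L2,L4] — begin 0,0,0
+L1 (α=1/3) → [5, 67/3, 239/3]
+L2 (α=1) → [9, 250, 147]
+L4 (α=2/5) → [151/5, 1208/5, 753/5]
rounded: [30, 242, 151]

(0,2) stack=L1,L2,L4; from [0,0,0]:
L1 α=1/8: [3/2, 37/8, 47/4]
L2 α=1/2: [195/4, 1061/16, 1051/8]
L4 α=3/8: [1095/32, 9865/128, 10295/64]
rounded: [34, 77, 161]

query (2,0) [L1,L2,L4] — begin 0,0,0
L1 α=0: [0, 0, 0]
L2 α=1: [234, 69, 91]
L4 α=3/4: [843/4, 465/4, 365/2]
= [211, 116, 182]

query (3,2) [L1,L5] — begin 0,0,0
L1 α=0: [0, 0, 0]
L5 α=5/6: [115, 175/3, 195/2]
= [115, 58, 98]


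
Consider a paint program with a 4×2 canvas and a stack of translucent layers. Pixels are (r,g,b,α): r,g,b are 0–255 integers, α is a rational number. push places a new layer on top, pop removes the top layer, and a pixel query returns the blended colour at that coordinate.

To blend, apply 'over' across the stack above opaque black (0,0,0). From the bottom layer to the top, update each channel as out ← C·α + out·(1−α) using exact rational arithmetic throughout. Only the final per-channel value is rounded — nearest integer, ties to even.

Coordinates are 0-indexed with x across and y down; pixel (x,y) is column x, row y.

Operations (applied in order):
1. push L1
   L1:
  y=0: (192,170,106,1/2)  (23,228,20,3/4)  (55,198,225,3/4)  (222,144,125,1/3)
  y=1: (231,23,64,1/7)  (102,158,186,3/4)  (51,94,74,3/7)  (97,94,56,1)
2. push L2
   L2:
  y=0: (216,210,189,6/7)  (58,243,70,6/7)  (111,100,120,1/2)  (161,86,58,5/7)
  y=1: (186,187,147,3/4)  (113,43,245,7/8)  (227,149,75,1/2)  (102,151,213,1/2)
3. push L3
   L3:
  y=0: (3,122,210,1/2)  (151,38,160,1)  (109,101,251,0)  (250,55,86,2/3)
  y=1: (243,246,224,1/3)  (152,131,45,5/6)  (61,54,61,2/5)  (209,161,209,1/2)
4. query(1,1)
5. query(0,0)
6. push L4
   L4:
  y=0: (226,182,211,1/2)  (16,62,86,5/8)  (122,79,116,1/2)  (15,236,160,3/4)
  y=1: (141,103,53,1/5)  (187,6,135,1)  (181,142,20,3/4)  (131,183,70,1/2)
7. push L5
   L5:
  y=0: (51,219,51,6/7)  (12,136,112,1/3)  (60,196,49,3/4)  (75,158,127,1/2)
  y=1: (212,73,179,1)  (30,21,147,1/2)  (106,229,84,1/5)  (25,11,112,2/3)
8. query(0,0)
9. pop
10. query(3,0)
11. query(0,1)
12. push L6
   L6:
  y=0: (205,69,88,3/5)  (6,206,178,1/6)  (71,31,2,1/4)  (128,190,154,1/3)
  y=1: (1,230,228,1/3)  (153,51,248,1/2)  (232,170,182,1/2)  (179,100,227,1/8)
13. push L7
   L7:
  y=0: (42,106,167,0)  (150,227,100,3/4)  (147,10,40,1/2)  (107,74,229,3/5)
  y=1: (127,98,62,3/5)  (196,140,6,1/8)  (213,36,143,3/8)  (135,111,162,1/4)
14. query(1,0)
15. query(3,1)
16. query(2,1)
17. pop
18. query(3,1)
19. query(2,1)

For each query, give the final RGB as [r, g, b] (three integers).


at x=1,y=1 over L1,L2,L3:
+L1 (α=3/4) → [153/2, 237/2, 279/2]
+L2 (α=7/8) → [1735/16, 839/16, 3709/16]
+L3 (α=5/6) → [13895/96, 3773/32, 7309/96]
rounded: [145, 118, 76]

at x=0,y=0 over L1,L2,L3:
+L1 (α=1/2) → [96, 85, 53]
+L2 (α=6/7) → [1392/7, 1345/7, 1187/7]
+L3 (α=1/2) → [1413/14, 2199/14, 2657/14]
rounded: [101, 157, 190]

(0,0) stack=L1,L2,L3,L4,L5; from [0,0,0]:
after L1 α=1/2: [96, 85, 53]
after L2 α=6/7: [1392/7, 1345/7, 1187/7]
after L3 α=1/2: [1413/14, 2199/14, 2657/14]
after L4 α=1/2: [4577/28, 4747/28, 5611/28]
after L5 α=6/7: [13145/196, 41539/196, 14179/196]
rounded: [67, 212, 72]

at x=3,y=0 over L1,L2,L3,L4:
L1 α=1/3: [74, 48, 125/3]
L2 α=5/7: [953/7, 526/7, 160/3]
L3 α=2/3: [4453/21, 432/7, 676/9]
L4 α=3/4: [2699/42, 1347/7, 1249/9]
→ [64, 192, 139]

query (0,1) [L1,L2,L3,L4] — begin 0,0,0
L1 α=1/7: [33, 23/7, 64/7]
L2 α=3/4: [591/4, 1975/14, 3151/28]
L3 α=1/3: [359/2, 3697/21, 6287/42]
L4 α=1/5: [859/5, 16951/105, 13687/105]
→ [172, 161, 130]

query (1,0) [L1,L2,L3,L4,L6,L7] — begin 0,0,0
after L1 α=3/4: [69/4, 171, 15]
after L2 α=6/7: [1461/28, 1629/7, 435/7]
after L3 α=1: [151, 38, 160]
after L4 α=5/8: [533/8, 53, 455/4]
after L6 α=1/6: [2713/48, 157/2, 2987/24]
after L7 α=3/4: [24313/192, 1519/8, 10187/96]
rounded: [127, 190, 106]

query (3,1) [L1,L2,L3,L4,L6,L7] — begin 0,0,0
L1 α=1: [97, 94, 56]
L2 α=1/2: [199/2, 245/2, 269/2]
L3 α=1/2: [617/4, 567/4, 687/4]
L4 α=1/2: [1141/8, 1299/8, 967/8]
L6 α=1/8: [9419/64, 9893/64, 8585/64]
L7 α=1/4: [36897/256, 36783/256, 36123/256]
→ [144, 144, 141]

at x=2,y=1 over L1,L2,L3,L4,L6,L7:
L1 α=3/7: [153/7, 282/7, 222/7]
L2 α=1/2: [871/7, 1325/14, 747/14]
L3 α=2/5: [3467/35, 5487/70, 3949/70]
L4 α=3/4: [5618/35, 35307/280, 8149/280]
L6 α=1/2: [6869/35, 82907/560, 59109/560]
L7 α=3/8: [5671/28, 95003/896, 107157/896]
rounded: [203, 106, 120]

at x=3,y=1 over L1,L2,L3,L4,L6:
L1 α=1: [97, 94, 56]
L2 α=1/2: [199/2, 245/2, 269/2]
L3 α=1/2: [617/4, 567/4, 687/4]
L4 α=1/2: [1141/8, 1299/8, 967/8]
L6 α=1/8: [9419/64, 9893/64, 8585/64]
= [147, 155, 134]

query (2,1) [L1,L2,L3,L4,L6] — begin 0,0,0
L1 α=3/7: [153/7, 282/7, 222/7]
L2 α=1/2: [871/7, 1325/14, 747/14]
L3 α=2/5: [3467/35, 5487/70, 3949/70]
L4 α=3/4: [5618/35, 35307/280, 8149/280]
L6 α=1/2: [6869/35, 82907/560, 59109/560]
rounded: [196, 148, 106]
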